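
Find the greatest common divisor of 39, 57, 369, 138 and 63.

39 = 3 · 13; 57 = 3 · 19; 369 = 3² · 41; 138 = 2 · 3 · 23; 63 = 3² · 7
gcd takes min exponent of each prime: 3 = 3

3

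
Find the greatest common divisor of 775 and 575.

25

Euclid: 775 = 1·575 + 200; 575 = 2·200 + 175; 200 = 1·175 + 25; 175 = 7·25 + 0. Last nonzero remainder: 25.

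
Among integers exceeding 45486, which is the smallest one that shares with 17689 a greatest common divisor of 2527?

48013

Multiples of 2527 above 45486: 2527·19, 2527·20, … . Need the cofactor coprime to 17689/2527 = 7.
Checking s = 19, 20, … the first with gcd(s, 7) = 1 is s = 19, giving 48013.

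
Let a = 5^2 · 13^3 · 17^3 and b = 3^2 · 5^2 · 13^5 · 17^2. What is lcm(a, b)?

410436564525

max exponent per prime: 3^2 · 5^2 · 13^5 · 17^3 = 410436564525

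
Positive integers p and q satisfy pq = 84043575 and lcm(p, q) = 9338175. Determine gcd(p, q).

9

From gcd × lcm = pq: gcd = 84043575 / 9338175 = 9.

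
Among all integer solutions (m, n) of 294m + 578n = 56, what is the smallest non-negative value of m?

gcd(294, 578) = 2 (Euclid: 578 = 1·294 + 284; 294 = 1·284 + 10; 284 = 28·10 + 4; 10 = 2·4 + 2; 4 = 2·2 + 0), and 2 | 56.
Extended Euclid: 294·(116) + 578·(-59) = 2. Scale by 28: m₀ = 3248.
General solution m = m₀ + 289t; reducing mod 289 gives m = 69 (and n = -35).

69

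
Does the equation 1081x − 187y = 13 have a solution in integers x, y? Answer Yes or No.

By Bézout, 1081x − 187y = 13 has integer solutions iff gcd(1081, 187) | 13.
Euclid: 1081 = 5·187 + 146; 187 = 1·146 + 41; 146 = 3·41 + 23; 41 = 1·23 + 18; 23 = 1·18 + 5; 18 = 3·5 + 3; 5 = 1·3 + 2; 3 = 1·2 + 1; 2 = 2·1 + 0. gcd = 1; 13 mod 1 = 0. Yes.

Yes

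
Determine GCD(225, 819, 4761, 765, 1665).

gcd(225, 819): 819 = 3·225 + 144; 225 = 1·144 + 81; 144 = 1·81 + 63; 81 = 1·63 + 18; 63 = 3·18 + 9; 18 = 2·9 + 0 → 9
gcd(9, 4761): 4761 = 529·9 + 0 → 9
gcd(9, 765): 765 = 85·9 + 0 → 9
gcd(9, 1665): 1665 = 185·9 + 0 → 9

9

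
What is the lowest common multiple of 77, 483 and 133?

100947

lcm(77, 483) = 77·483/gcd = 37191/7 = 5313
lcm(5313, 133) = 5313·133/gcd = 706629/7 = 100947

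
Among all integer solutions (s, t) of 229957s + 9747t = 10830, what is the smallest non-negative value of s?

12

gcd(229957, 9747) = 361 (Euclid: 229957 = 23·9747 + 5776; 9747 = 1·5776 + 3971; 5776 = 1·3971 + 1805; 3971 = 2·1805 + 361; 1805 = 5·361 + 0), and 361 | 10830.
Extended Euclid: 229957·(-5) + 9747·(118) = 361. Scale by 30: s₀ = -150.
General solution s = s₀ + 27k; reducing mod 27 gives s = 12 (and t = -282).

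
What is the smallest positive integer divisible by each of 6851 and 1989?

gcd first: 6851 = 3·1989 + 884; 1989 = 2·884 + 221; 884 = 4·221 + 0 → gcd = 221
lcm = 6851·1989/gcd = 13626639/221 = 61659

61659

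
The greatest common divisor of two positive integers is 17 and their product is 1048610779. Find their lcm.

61682987

gcd·lcm = product, so lcm = 1048610779/17 = 61682987.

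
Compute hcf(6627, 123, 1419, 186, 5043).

3

6627 = 3 · 47²; 123 = 3 · 41; 1419 = 3 · 11 · 43; 186 = 2 · 3 · 31; 5043 = 3 · 41²
gcd takes min exponent of each prime: 3 = 3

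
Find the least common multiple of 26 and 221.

442

gcd first: 221 = 8·26 + 13; 26 = 2·13 + 0 → gcd = 13
lcm = 26·221/gcd = 5746/13 = 442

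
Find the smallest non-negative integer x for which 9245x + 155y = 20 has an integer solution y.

gcd(9245, 155) = 5 (Euclid: 9245 = 59·155 + 100; 155 = 1·100 + 55; 100 = 1·55 + 45; 55 = 1·45 + 10; 45 = 4·10 + 5; 10 = 2·5 + 0), and 5 | 20.
Extended Euclid: 9245·(14) + 155·(-835) = 5. Scale by 4: x₀ = 56.
General solution x = x₀ + 31t; reducing mod 31 gives x = 25 (and y = -1491).

25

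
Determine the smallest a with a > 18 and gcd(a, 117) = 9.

gcd(a, 117) = 9 forces 9 | a; write a = 9s. Then gcd(9s, 9·13) = 9·gcd(s, 13), so need gcd(s, 13) = 1.
9s > 18 gives s ≥ 3. The least s ≥ 3 coprime to 13 is 3, so a = 9·3 = 27.

27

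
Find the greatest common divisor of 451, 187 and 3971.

gcd(451, 187): 451 = 2·187 + 77; 187 = 2·77 + 33; 77 = 2·33 + 11; 33 = 3·11 + 0 → 11
gcd(11, 3971): 3971 = 361·11 + 0 → 11

11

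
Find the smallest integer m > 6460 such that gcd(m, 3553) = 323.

3553 = 323·11. Any m with gcd(m, 3553) = 323 is a multiple of 323, say 323s, with s coprime to 11.
Need s > 6460/323, so s ≥ 21. First s ≥ 21 with gcd(s, 11) = 1 is s = 21. Thus m = 323·21 = 6783.

6783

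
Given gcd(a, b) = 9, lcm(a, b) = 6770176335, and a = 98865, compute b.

616311

a·b = gcd·lcm = 9·6770176335 = 60931587015, so b = 60931587015/98865 = 616311.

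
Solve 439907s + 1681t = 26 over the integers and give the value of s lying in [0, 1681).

gcd(439907, 1681) = 1 (Euclid: 439907 = 261·1681 + 1166; 1681 = 1·1166 + 515; 1166 = 2·515 + 136; 515 = 3·136 + 107; 136 = 1·107 + 29; 107 = 3·29 + 20; 29 = 1·20 + 9; 20 = 2·9 + 2; 9 = 4·2 + 1; 2 = 2·1 + 0), and 1 | 26.
Extended Euclid: 439907·(754) + 1681·(-197317) = 1. Scale by 26: s₀ = 19604.
General solution s = s₀ + 1681k; reducing mod 1681 gives s = 1113 (and t = -291265).

1113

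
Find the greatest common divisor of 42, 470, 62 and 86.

gcd(42, 470): 470 = 11·42 + 8; 42 = 5·8 + 2; 8 = 4·2 + 0 → 2
gcd(2, 62): 62 = 31·2 + 0 → 2
gcd(2, 86): 86 = 43·2 + 0 → 2

2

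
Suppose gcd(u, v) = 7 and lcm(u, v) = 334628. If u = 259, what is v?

9044

u·v = gcd·lcm = 7·334628 = 2342396, so v = 2342396/259 = 9044.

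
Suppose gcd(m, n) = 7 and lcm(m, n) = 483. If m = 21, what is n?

161

Using mn = gcd(m,n)·lcm(m,n) = 7·483 = 3381, we get n = 3381/21 = 161.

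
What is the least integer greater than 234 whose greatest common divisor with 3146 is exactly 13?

3146 = 13·242. Any k with gcd(k, 3146) = 13 is a multiple of 13, say 13s, with s coprime to 242.
Need s > 234/13, so s ≥ 19. First s ≥ 19 with gcd(s, 242) = 1 is s = 19. Thus k = 13·19 = 247.

247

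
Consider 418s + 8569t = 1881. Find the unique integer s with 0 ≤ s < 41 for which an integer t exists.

25

Reduce mod 8569: 418s ≡ 1881 (mod 8569). With g = gcd(418, 8569) = 209 dividing 1881, divide through: 2s ≡ 9 (mod 41).
Since gcd(2, 41) = 1, s ≡ 9·(2)⁻¹ ≡ 25 (mod 41). Smallest non-negative: 25.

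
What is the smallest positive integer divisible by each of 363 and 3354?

405834

gcd first: 3354 = 9·363 + 87; 363 = 4·87 + 15; 87 = 5·15 + 12; 15 = 1·12 + 3; 12 = 4·3 + 0 → gcd = 3
lcm = 363·3354/gcd = 1217502/3 = 405834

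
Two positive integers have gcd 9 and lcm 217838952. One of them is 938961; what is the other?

p·q = gcd·lcm = 9·217838952 = 1960550568, so q = 1960550568/938961 = 2088.

2088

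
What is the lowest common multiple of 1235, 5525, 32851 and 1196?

lcm(1235, 5525) = 1235·5525/gcd = 6823375/65 = 104975
lcm(104975, 32851) = 104975·32851/gcd = 3448533725/247 = 13961675
lcm(13961675, 1196) = 13961675·1196/gcd = 16698163300/13 = 1284474100

1284474100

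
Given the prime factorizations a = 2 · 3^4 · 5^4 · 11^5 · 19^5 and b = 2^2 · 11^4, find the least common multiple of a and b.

max exponent per prime: 2^2 · 3^4 · 5^4 · 11^5 · 19^5 = 80752589559922500

80752589559922500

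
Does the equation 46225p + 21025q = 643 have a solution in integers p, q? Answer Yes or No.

No

gcd(46225, 21025): 46225 = 2·21025 + 4175; 21025 = 5·4175 + 150; 4175 = 27·150 + 125; 150 = 1·125 + 25; 125 = 5·25 + 0 → 25
25 does not divide 643, so a solution does not exist.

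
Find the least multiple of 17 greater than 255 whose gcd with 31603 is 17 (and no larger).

272

31603 = 17·1859. Any a with gcd(a, 31603) = 17 is a multiple of 17, say 17s, with s coprime to 1859.
Need s > 255/17, so s ≥ 16. First s ≥ 16 with gcd(s, 1859) = 1 is s = 16. Thus a = 17·16 = 272.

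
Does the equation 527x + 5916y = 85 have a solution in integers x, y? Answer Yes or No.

Yes

By Bézout, 527x + 5916y = 85 has integer solutions iff gcd(527, 5916) | 85.
Euclid: 5916 = 11·527 + 119; 527 = 4·119 + 51; 119 = 2·51 + 17; 51 = 3·17 + 0. gcd = 17; 85 mod 17 = 0. Yes.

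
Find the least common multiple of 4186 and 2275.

4186 = 2 · 7 · 13 · 23; 2275 = 5² · 7 · 13
max exponents: 2 · 5² · 7 · 13 · 23 = 104650

104650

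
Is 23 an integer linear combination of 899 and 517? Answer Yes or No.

Yes

gcd(899, 517): 899 = 1·517 + 382; 517 = 1·382 + 135; 382 = 2·135 + 112; 135 = 1·112 + 23; 112 = 4·23 + 20; 23 = 1·20 + 3; 20 = 6·3 + 2; 3 = 1·2 + 1; 2 = 2·1 + 0 → 1
1 divides 23, so a solution exists.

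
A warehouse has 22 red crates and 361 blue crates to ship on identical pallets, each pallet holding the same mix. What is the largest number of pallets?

1

Euclid: 361 = 16·22 + 9; 22 = 2·9 + 4; 9 = 2·4 + 1; 4 = 4·1 + 0. Last nonzero remainder: 1.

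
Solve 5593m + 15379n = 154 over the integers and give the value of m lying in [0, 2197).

Reduce mod 15379: 5593m ≡ 154 (mod 15379). With g = gcd(5593, 15379) = 7 dividing 154, divide through: 799m ≡ 22 (mod 2197).
Since gcd(799, 2197) = 1, m ≡ 22·(799)⁻¹ ≡ 242 (mod 2197). Smallest non-negative: 242.

242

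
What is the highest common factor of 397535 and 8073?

Euclid: 397535 = 49·8073 + 1958; 8073 = 4·1958 + 241; 1958 = 8·241 + 30; 241 = 8·30 + 1; 30 = 30·1 + 0. Last nonzero remainder: 1.

1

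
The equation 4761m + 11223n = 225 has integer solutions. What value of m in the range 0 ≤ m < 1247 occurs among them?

422

Euclid: 11223 = 2·4761 + 1701; 4761 = 2·1701 + 1359; 1701 = 1·1359 + 342; 1359 = 3·342 + 333; 342 = 1·333 + 9; 333 = 37·9 + 0 → gcd = 9; 225 = 9·25.
Back-substitution yields 4761·(-33) + 11223·(14) = 9, so one solution is m = -33·25 = -825, n = 14·25 = 350.
Solutions in m differ by 11223/9 = 1247; the one in [0, 1247) is -825 mod 1247 = 422.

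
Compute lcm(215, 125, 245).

215 = 5 · 43; 125 = 5³; 245 = 5 · 7²
lcm takes max exponent of each prime: 5³ · 7² · 43 = 263375

263375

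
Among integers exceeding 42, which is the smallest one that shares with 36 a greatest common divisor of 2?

46

gcd(t, 36) = 2 forces 2 | t; write t = 2s. Then gcd(2s, 2·18) = 2·gcd(s, 18), so need gcd(s, 18) = 1.
2s > 42 gives s ≥ 22. The least s ≥ 22 coprime to 18 is 23, so t = 2·23 = 46.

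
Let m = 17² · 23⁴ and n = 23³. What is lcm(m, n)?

max exponent per prime: 17² · 23⁴ = 80874049

80874049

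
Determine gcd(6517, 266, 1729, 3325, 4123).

133

6517 = 7³ · 19; 266 = 2 · 7 · 19; 1729 = 7 · 13 · 19; 3325 = 5² · 7 · 19; 4123 = 7 · 19 · 31
gcd takes min exponent of each prime: 7 · 19 = 133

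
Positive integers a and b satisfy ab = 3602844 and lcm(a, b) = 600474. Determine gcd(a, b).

From gcd × lcm = ab: gcd = 3602844 / 600474 = 6.

6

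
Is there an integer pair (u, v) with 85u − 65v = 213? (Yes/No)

By Bézout, 85u − 65v = 213 has integer solutions iff gcd(85, 65) | 213.
Euclid: 85 = 1·65 + 20; 65 = 3·20 + 5; 20 = 4·5 + 0. gcd = 5; 213 mod 5 = 3. No.

No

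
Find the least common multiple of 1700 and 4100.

1700 = 2² · 5² · 17; 4100 = 2² · 5² · 41
max exponents: 2² · 5² · 17 · 41 = 69700

69700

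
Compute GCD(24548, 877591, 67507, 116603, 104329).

6137

gcd(24548, 877591): 877591 = 35·24548 + 18411; 24548 = 1·18411 + 6137; 18411 = 3·6137 + 0 → 6137
gcd(6137, 67507): 67507 = 11·6137 + 0 → 6137
gcd(6137, 116603): 116603 = 19·6137 + 0 → 6137
gcd(6137, 104329): 104329 = 17·6137 + 0 → 6137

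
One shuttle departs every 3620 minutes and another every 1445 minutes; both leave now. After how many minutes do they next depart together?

1046180

3620 = 2² · 5 · 181; 1445 = 5 · 17²
max exponents: 2² · 5 · 17² · 181 = 1046180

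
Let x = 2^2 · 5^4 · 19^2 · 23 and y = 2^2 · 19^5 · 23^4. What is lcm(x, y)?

1732285050647500

max exponent per prime: 2^2 · 5^4 · 19^5 · 23^4 = 1732285050647500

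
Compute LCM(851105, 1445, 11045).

851105 = 5 · 17² · 19 · 31; 1445 = 5 · 17²; 11045 = 5 · 47²
lcm takes max exponent of each prime: 5 · 17² · 19 · 31 · 47² = 1880090945

1880090945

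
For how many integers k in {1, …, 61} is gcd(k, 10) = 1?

10 = 2·5. Inclusion–exclusion on these primes:
61 − ⌊61/2⌋ − ⌊61/5⌋ + ⌊61/10⌋ = 25

25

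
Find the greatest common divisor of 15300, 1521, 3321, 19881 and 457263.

9

gcd(15300, 1521): 15300 = 10·1521 + 90; 1521 = 16·90 + 81; 90 = 1·81 + 9; 81 = 9·9 + 0 → 9
gcd(9, 3321): 3321 = 369·9 + 0 → 9
gcd(9, 19881): 19881 = 2209·9 + 0 → 9
gcd(9, 457263): 457263 = 50807·9 + 0 → 9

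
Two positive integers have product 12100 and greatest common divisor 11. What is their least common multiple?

For any two positive integers, gcd × lcm equals their product. Hence lcm = 12100 / 11 = 1100.

1100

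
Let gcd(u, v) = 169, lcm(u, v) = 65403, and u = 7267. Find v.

u·v = gcd·lcm = 169·65403 = 11053107, so v = 11053107/7267 = 1521.

1521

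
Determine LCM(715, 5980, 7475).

715 = 5 · 11 · 13; 5980 = 2² · 5 · 13 · 23; 7475 = 5² · 13 · 23
lcm takes max exponent of each prime: 2² · 5² · 11 · 13 · 23 = 328900

328900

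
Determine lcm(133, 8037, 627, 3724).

lcm(133, 8037) = 133·8037/gcd = 1068921/19 = 56259
lcm(56259, 627) = 56259·627/gcd = 35274393/57 = 618849
lcm(618849, 3724) = 618849·3724/gcd = 2304593676/133 = 17327772

17327772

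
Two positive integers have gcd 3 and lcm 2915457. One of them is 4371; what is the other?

2001

Using uv = gcd(u,v)·lcm(u,v) = 3·2915457 = 8746371, we get v = 8746371/4371 = 2001.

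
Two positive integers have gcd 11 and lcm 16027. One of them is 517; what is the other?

Using pq = gcd(p,q)·lcm(p,q) = 11·16027 = 176297, we get q = 176297/517 = 341.

341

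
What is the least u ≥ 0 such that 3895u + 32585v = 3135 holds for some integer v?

Reduce mod 32585: 3895u ≡ 3135 (mod 32585). With g = gcd(3895, 32585) = 95 dividing 3135, divide through: 41u ≡ 33 (mod 343).
Since gcd(41, 343) = 1, u ≡ 33·(41)⁻¹ ≡ 51 (mod 343). Smallest non-negative: 51.

51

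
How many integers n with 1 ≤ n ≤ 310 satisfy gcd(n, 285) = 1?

156

Prime factors of 285: 3, 5, 19. Count integers ≤ 310 divisible by none of them.
By inclusion–exclusion: 310 − ⌊310/3⌋ − ⌊310/5⌋ − ⌊310/19⌋ + ⌊310/15⌋ + ⌊310/57⌋ + ⌊310/95⌋ − ⌊310/285⌋ = 156.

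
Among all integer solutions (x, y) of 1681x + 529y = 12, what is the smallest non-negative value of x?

Reduce mod 529: 1681x ≡ 12 (mod 529). With g = gcd(1681, 529) = 1 dividing 12, divide through: 1681x ≡ 12 (mod 529).
Since gcd(1681, 529) = 1, x ≡ 12·(1681)⁻¹ ≡ 259 (mod 529). Smallest non-negative: 259.

259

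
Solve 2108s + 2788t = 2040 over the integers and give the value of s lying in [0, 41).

38

Reduce mod 2788: 2108s ≡ 2040 (mod 2788). With g = gcd(2108, 2788) = 68 dividing 2040, divide through: 31s ≡ 30 (mod 41).
Since gcd(31, 41) = 1, s ≡ 30·(31)⁻¹ ≡ 38 (mod 41). Smallest non-negative: 38.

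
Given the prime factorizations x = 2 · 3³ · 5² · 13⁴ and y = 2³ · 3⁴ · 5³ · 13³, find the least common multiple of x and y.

2313441000

max exponent per prime: 2³ · 3⁴ · 5³ · 13⁴ = 2313441000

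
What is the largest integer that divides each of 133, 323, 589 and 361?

19

133 = 7 · 19; 323 = 17 · 19; 589 = 19 · 31; 361 = 19²
gcd takes min exponent of each prime: 19 = 19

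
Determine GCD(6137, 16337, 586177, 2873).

17

6137 = 17 · 19²; 16337 = 17 · 31²; 586177 = 17 · 29² · 41; 2873 = 13² · 17
gcd takes min exponent of each prime: 17 = 17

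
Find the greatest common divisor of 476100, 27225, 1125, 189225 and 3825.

225

gcd(476100, 27225): 476100 = 17·27225 + 13275; 27225 = 2·13275 + 675; 13275 = 19·675 + 450; 675 = 1·450 + 225; 450 = 2·225 + 0 → 225
gcd(225, 1125): 1125 = 5·225 + 0 → 225
gcd(225, 189225): 189225 = 841·225 + 0 → 225
gcd(225, 3825): 3825 = 17·225 + 0 → 225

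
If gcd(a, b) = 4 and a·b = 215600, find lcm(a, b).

For any two positive integers, gcd × lcm equals their product. Hence lcm = 215600 / 4 = 53900.

53900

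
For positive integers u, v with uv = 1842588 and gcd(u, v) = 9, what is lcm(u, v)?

204732

gcd·lcm = product, so lcm = 1842588/9 = 204732.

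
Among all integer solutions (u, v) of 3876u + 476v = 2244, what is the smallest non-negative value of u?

Reduce mod 476: 3876u ≡ 2244 (mod 476). With g = gcd(3876, 476) = 68 dividing 2244, divide through: 57u ≡ 33 (mod 7).
Since gcd(57, 7) = 1, u ≡ 33·(57)⁻¹ ≡ 5 (mod 7). Smallest non-negative: 5.

5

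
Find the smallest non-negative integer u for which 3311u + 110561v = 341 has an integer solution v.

gcd(3311, 110561) = 11 (Euclid: 110561 = 33·3311 + 1298; 3311 = 2·1298 + 715; 1298 = 1·715 + 583; 715 = 1·583 + 132; 583 = 4·132 + 55; 132 = 2·55 + 22; 55 = 2·22 + 11; 22 = 2·11 + 0), and 11 | 341.
Extended Euclid: 3311·(-4174) + 110561·(125) = 11. Scale by 31: u₀ = -129394.
General solution u = u₀ + 10051t; reducing mod 10051 gives u = 1269 (and v = -38).

1269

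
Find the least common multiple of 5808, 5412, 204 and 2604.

878454192

5808 = 2⁴ · 3 · 11²; 5412 = 2² · 3 · 11 · 41; 204 = 2² · 3 · 17; 2604 = 2² · 3 · 7 · 31
lcm takes max exponent of each prime: 2⁴ · 3 · 7 · 11² · 17 · 31 · 41 = 878454192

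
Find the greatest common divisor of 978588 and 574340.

52

Euclid: 978588 = 1·574340 + 404248; 574340 = 1·404248 + 170092; 404248 = 2·170092 + 64064; 170092 = 2·64064 + 41964; 64064 = 1·41964 + 22100; 41964 = 1·22100 + 19864; 22100 = 1·19864 + 2236; 19864 = 8·2236 + 1976; 2236 = 1·1976 + 260; 1976 = 7·260 + 156; 260 = 1·156 + 104; 156 = 1·104 + 52; 104 = 2·52 + 0. Last nonzero remainder: 52.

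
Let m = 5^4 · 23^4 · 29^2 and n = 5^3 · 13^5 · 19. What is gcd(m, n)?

min exponent per shared prime: 5^3 = 125

125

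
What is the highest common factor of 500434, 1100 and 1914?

500434 = 2 · 11 · 23² · 43; 1100 = 2² · 5² · 11; 1914 = 2 · 3 · 11 · 29
gcd takes min exponent of each prime: 2 · 11 = 22

22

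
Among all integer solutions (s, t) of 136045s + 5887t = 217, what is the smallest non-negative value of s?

302

Euclid: 136045 = 23·5887 + 644; 5887 = 9·644 + 91; 644 = 7·91 + 7; 91 = 13·7 + 0 → gcd = 7; 217 = 7·31.
Back-substitution yields 136045·(64) + 5887·(-1479) = 7, so one solution is s = 64·31 = 1984, t = -1479·31 = -45849.
Solutions in s differ by 5887/7 = 841; the one in [0, 841) is 1984 mod 841 = 302.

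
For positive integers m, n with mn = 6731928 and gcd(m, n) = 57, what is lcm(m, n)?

118104

gcd·lcm = product, so lcm = 6731928/57 = 118104.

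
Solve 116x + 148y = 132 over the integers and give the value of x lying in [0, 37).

19

Reduce mod 148: 116x ≡ 132 (mod 148). With g = gcd(116, 148) = 4 dividing 132, divide through: 29x ≡ 33 (mod 37).
Since gcd(29, 37) = 1, x ≡ 33·(29)⁻¹ ≡ 19 (mod 37). Smallest non-negative: 19.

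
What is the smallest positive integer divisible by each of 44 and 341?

gcd first: 341 = 7·44 + 33; 44 = 1·33 + 11; 33 = 3·11 + 0 → gcd = 11
lcm = 44·341/gcd = 15004/11 = 1364

1364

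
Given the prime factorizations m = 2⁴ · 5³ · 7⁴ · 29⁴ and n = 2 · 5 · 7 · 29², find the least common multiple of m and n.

max exponent per prime: 2⁴ · 5³ · 7⁴ · 29⁴ = 3396363362000

3396363362000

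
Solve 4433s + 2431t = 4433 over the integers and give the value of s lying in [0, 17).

Euclid: 4433 = 1·2431 + 2002; 2431 = 1·2002 + 429; 2002 = 4·429 + 286; 429 = 1·286 + 143; 286 = 2·143 + 0 → gcd = 143; 4433 = 143·31.
Back-substitution yields 4433·(-6) + 2431·(11) = 143, so one solution is s = -6·31 = -186, t = 11·31 = 341.
Solutions in s differ by 2431/143 = 17; the one in [0, 17) is -186 mod 17 = 1.

1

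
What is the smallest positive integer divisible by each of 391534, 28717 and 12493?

391534 = 2 · 11 · 13 · 37²; 28717 = 13 · 47²; 12493 = 13 · 31²
lcm takes max exponent of each prime: 2 · 11 · 13 · 31² · 37² · 47² = 831167560366

831167560366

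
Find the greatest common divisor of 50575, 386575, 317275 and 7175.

175

50575 = 5² · 7 · 17²; 386575 = 5² · 7 · 47²; 317275 = 5² · 7³ · 37; 7175 = 5² · 7 · 41
gcd takes min exponent of each prime: 5² · 7 = 175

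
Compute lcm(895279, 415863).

7598232873

895279 = 7² · 11² · 151; 415863 = 3² · 7² · 23 · 41
max exponents: 3² · 7² · 11² · 23 · 41 · 151 = 7598232873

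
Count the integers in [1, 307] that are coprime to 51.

193

Prime factors of 51: 3, 17. Count integers ≤ 307 divisible by none of them.
By inclusion–exclusion: 307 − ⌊307/3⌋ − ⌊307/17⌋ + ⌊307/51⌋ = 193.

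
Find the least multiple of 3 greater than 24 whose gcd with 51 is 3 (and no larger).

gcd(x, 51) = 3 forces 3 | x; write x = 3s. Then gcd(3s, 3·17) = 3·gcd(s, 17), so need gcd(s, 17) = 1.
3s > 24 gives s ≥ 9. The least s ≥ 9 coprime to 17 is 9, so x = 3·9 = 27.

27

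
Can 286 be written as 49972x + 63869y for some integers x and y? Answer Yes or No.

gcd(49972, 63869): 63869 = 1·49972 + 13897; 49972 = 3·13897 + 8281; 13897 = 1·8281 + 5616; 8281 = 1·5616 + 2665; 5616 = 2·2665 + 286; 2665 = 9·286 + 91; 286 = 3·91 + 13; 91 = 7·13 + 0 → 13
13 divides 286, so a solution exists.

Yes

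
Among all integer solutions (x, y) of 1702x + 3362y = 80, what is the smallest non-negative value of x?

gcd(1702, 3362) = 2 (Euclid: 3362 = 1·1702 + 1660; 1702 = 1·1660 + 42; 1660 = 39·42 + 22; 42 = 1·22 + 20; 22 = 1·20 + 2; 20 = 10·2 + 0), and 2 | 80.
Extended Euclid: 1702·(-160) + 3362·(81) = 2. Scale by 40: x₀ = -6400.
General solution x = x₀ + 1681t; reducing mod 1681 gives x = 324 (and y = -164).

324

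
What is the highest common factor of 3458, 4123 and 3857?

gcd(3458, 4123): 4123 = 1·3458 + 665; 3458 = 5·665 + 133; 665 = 5·133 + 0 → 133
gcd(133, 3857): 3857 = 29·133 + 0 → 133

133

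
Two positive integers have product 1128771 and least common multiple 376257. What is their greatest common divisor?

3

From gcd × lcm = mn: gcd = 1128771 / 376257 = 3.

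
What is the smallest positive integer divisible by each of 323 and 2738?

884374

323 = 17 · 19; 2738 = 2 · 37²
max exponents: 2 · 17 · 19 · 37² = 884374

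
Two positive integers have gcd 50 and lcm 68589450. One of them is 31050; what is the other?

110450

u·v = gcd·lcm = 50·68589450 = 3429472500, so v = 3429472500/31050 = 110450.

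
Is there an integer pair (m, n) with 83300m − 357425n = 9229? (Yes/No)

No

gcd(83300, 357425): 357425 = 4·83300 + 24225; 83300 = 3·24225 + 10625; 24225 = 2·10625 + 2975; 10625 = 3·2975 + 1700; 2975 = 1·1700 + 1275; 1700 = 1·1275 + 425; 1275 = 3·425 + 0 → 425
425 does not divide 9229, so a solution does not exist.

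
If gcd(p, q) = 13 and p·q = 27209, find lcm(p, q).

For any two positive integers, gcd × lcm equals their product. Hence lcm = 27209 / 13 = 2093.

2093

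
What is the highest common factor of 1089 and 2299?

121

1089 = 3² · 11²
2299 = 11² · 19
Common: 11² = 121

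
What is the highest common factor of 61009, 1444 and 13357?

61009 = 13² · 19²; 1444 = 2² · 19²; 13357 = 19² · 37
gcd takes min exponent of each prime: 19² = 361

361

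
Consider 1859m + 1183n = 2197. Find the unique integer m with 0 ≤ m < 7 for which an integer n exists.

5

Euclid: 1859 = 1·1183 + 676; 1183 = 1·676 + 507; 676 = 1·507 + 169; 507 = 3·169 + 0 → gcd = 169; 2197 = 169·13.
Back-substitution yields 1859·(2) + 1183·(-3) = 169, so one solution is m = 2·13 = 26, n = -3·13 = -39.
Solutions in m differ by 1183/169 = 7; the one in [0, 7) is 26 mod 7 = 5.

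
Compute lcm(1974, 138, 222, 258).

lcm(1974, 138) = 1974·138/gcd = 272412/6 = 45402
lcm(45402, 222) = 45402·222/gcd = 10079244/6 = 1679874
lcm(1679874, 258) = 1679874·258/gcd = 433407492/6 = 72234582

72234582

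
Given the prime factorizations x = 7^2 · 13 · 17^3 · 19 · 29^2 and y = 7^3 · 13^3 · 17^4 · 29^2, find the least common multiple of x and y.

max exponent per prime: 7^3 · 13^3 · 17^4 · 19 · 29^2 = 1005702336782689

1005702336782689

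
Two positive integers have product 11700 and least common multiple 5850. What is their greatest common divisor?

From gcd × lcm = pq: gcd = 11700 / 5850 = 2.

2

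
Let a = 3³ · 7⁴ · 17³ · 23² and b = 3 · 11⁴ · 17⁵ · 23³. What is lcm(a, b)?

16396636914214520733

max exponent per prime: 3³ · 7⁴ · 11⁴ · 17⁵ · 23³ = 16396636914214520733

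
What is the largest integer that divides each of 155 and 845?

155 = 5 · 31
845 = 5 · 13²
Common: 5 = 5

5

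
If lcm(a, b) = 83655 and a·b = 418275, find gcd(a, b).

5

gcd·lcm = product, so gcd = 418275/83655 = 5.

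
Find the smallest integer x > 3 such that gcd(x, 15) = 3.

15 = 3·5. Any x with gcd(x, 15) = 3 is a multiple of 3, say 3s, with s coprime to 5.
Need s > 3/3, so s ≥ 2. First s ≥ 2 with gcd(s, 5) = 1 is s = 2. Thus x = 3·2 = 6.

6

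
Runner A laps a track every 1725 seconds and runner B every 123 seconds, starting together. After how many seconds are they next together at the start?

gcd first: 1725 = 14·123 + 3; 123 = 41·3 + 0 → gcd = 3
lcm = 1725·123/gcd = 212175/3 = 70725

70725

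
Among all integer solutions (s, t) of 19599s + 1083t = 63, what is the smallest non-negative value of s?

145

Euclid: 19599 = 18·1083 + 105; 1083 = 10·105 + 33; 105 = 3·33 + 6; 33 = 5·6 + 3; 6 = 2·3 + 0 → gcd = 3; 63 = 3·21.
Back-substitution yields 19599·(-165) + 1083·(2986) = 3, so one solution is s = -165·21 = -3465, t = 2986·21 = 62706.
Solutions in s differ by 1083/3 = 361; the one in [0, 361) is -3465 mod 361 = 145.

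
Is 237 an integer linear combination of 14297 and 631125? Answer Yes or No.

By Bézout, 14297u + 631125v = 237 has integer solutions iff gcd(14297, 631125) | 237.
Euclid: 631125 = 44·14297 + 2057; 14297 = 6·2057 + 1955; 2057 = 1·1955 + 102; 1955 = 19·102 + 17; 102 = 6·17 + 0. gcd = 17; 237 mod 17 = 16. No.

No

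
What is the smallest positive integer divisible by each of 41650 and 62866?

41650 = 2 · 5² · 7² · 17; 62866 = 2 · 17 · 43²
max exponents: 2 · 5² · 7² · 17 · 43² = 77010850

77010850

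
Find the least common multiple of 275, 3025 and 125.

15125

275 = 5² · 11; 3025 = 5² · 11²; 125 = 5³
lcm takes max exponent of each prime: 5³ · 11² = 15125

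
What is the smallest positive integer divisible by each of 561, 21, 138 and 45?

2709630

lcm(561, 21) = 561·21/gcd = 11781/3 = 3927
lcm(3927, 138) = 3927·138/gcd = 541926/3 = 180642
lcm(180642, 45) = 180642·45/gcd = 8128890/3 = 2709630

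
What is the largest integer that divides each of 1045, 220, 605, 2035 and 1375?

1045 = 5 · 11 · 19; 220 = 2² · 5 · 11; 605 = 5 · 11²; 2035 = 5 · 11 · 37; 1375 = 5³ · 11
gcd takes min exponent of each prime: 5 · 11 = 55

55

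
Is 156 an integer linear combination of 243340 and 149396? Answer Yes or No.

gcd(243340, 149396): 243340 = 1·149396 + 93944; 149396 = 1·93944 + 55452; 93944 = 1·55452 + 38492; 55452 = 1·38492 + 16960; 38492 = 2·16960 + 4572; 16960 = 3·4572 + 3244; 4572 = 1·3244 + 1328; 3244 = 2·1328 + 588; 1328 = 2·588 + 152; 588 = 3·152 + 132; 152 = 1·132 + 20; 132 = 6·20 + 12; 20 = 1·12 + 8; 12 = 1·8 + 4; 8 = 2·4 + 0 → 4
4 divides 156, so a solution exists.

Yes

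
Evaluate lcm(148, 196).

7252

gcd first: 196 = 1·148 + 48; 148 = 3·48 + 4; 48 = 12·4 + 0 → gcd = 4
lcm = 148·196/gcd = 29008/4 = 7252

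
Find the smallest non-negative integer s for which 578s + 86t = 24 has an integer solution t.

gcd(578, 86) = 2 (Euclid: 578 = 6·86 + 62; 86 = 1·62 + 24; 62 = 2·24 + 14; 24 = 1·14 + 10; 14 = 1·10 + 4; 10 = 2·4 + 2; 4 = 2·2 + 0), and 2 | 24.
Extended Euclid: 578·(-18) + 86·(121) = 2. Scale by 12: s₀ = -216.
General solution s = s₀ + 43k; reducing mod 43 gives s = 42 (and t = -282).

42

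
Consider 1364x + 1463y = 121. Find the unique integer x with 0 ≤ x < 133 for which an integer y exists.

Reduce mod 1463: 1364x ≡ 121 (mod 1463). With g = gcd(1364, 1463) = 11 dividing 121, divide through: 124x ≡ 11 (mod 133).
Since gcd(124, 133) = 1, x ≡ 11·(124)⁻¹ ≡ 117 (mod 133). Smallest non-negative: 117.

117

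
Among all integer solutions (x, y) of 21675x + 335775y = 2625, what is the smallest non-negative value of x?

217

Reduce mod 335775: 21675x ≡ 2625 (mod 335775). With g = gcd(21675, 335775) = 75 dividing 2625, divide through: 289x ≡ 35 (mod 4477).
Since gcd(289, 4477) = 1, x ≡ 35·(289)⁻¹ ≡ 217 (mod 4477). Smallest non-negative: 217.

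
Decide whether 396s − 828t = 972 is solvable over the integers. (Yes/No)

Yes

By Bézout, 396s − 828t = 972 has integer solutions iff gcd(396, 828) | 972.
Euclid: 828 = 2·396 + 36; 396 = 11·36 + 0. gcd = 36; 972 mod 36 = 0. Yes.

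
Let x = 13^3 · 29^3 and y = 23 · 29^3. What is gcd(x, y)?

24389

min exponent per shared prime: 29^3 = 24389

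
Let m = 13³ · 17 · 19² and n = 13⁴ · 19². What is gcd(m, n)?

min exponent per shared prime: 13³ · 19² = 793117

793117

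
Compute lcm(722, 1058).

381938

722 = 2 · 19²; 1058 = 2 · 23²
max exponents: 2 · 19² · 23² = 381938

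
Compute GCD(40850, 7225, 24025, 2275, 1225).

gcd(40850, 7225): 40850 = 5·7225 + 4725; 7225 = 1·4725 + 2500; 4725 = 1·2500 + 2225; 2500 = 1·2225 + 275; 2225 = 8·275 + 25; 275 = 11·25 + 0 → 25
gcd(25, 24025): 24025 = 961·25 + 0 → 25
gcd(25, 2275): 2275 = 91·25 + 0 → 25
gcd(25, 1225): 1225 = 49·25 + 0 → 25

25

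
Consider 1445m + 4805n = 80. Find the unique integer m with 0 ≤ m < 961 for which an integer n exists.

572

Reduce mod 4805: 1445m ≡ 80 (mod 4805). With g = gcd(1445, 4805) = 5 dividing 80, divide through: 289m ≡ 16 (mod 961).
Since gcd(289, 961) = 1, m ≡ 16·(289)⁻¹ ≡ 572 (mod 961). Smallest non-negative: 572.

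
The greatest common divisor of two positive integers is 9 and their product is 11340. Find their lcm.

For any two positive integers, gcd × lcm equals their product. Hence lcm = 11340 / 9 = 1260.

1260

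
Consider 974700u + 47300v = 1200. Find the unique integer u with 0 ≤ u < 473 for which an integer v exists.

Reduce mod 47300: 974700u ≡ 1200 (mod 47300). With g = gcd(974700, 47300) = 100 dividing 1200, divide through: 9747u ≡ 12 (mod 473).
Since gcd(9747, 473) = 1, u ≡ 12·(9747)⁻¹ ≡ 122 (mod 473). Smallest non-negative: 122.

122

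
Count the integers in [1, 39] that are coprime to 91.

31

91 = 7·13. Inclusion–exclusion on these primes:
39 − ⌊39/7⌋ − ⌊39/13⌋ + ⌊39/91⌋ = 31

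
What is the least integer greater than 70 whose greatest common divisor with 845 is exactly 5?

75

845 = 5·169. Any x with gcd(x, 845) = 5 is a multiple of 5, say 5s, with s coprime to 169.
Need s > 70/5, so s ≥ 15. First s ≥ 15 with gcd(s, 169) = 1 is s = 15. Thus x = 5·15 = 75.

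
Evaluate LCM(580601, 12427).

gcd first: 580601 = 46·12427 + 8959; 12427 = 1·8959 + 3468; 8959 = 2·3468 + 2023; 3468 = 1·2023 + 1445; 2023 = 1·1445 + 578; 1445 = 2·578 + 289; 578 = 2·289 + 0 → gcd = 289
lcm = 580601·12427/gcd = 7215128627/289 = 24965843

24965843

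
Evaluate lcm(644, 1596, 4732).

lcm(644, 1596) = 644·1596/gcd = 1027824/28 = 36708
lcm(36708, 4732) = 36708·4732/gcd = 173702256/28 = 6203652

6203652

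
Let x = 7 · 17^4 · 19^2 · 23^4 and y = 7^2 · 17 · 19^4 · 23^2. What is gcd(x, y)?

22725311

min exponent per shared prime: 7 · 17 · 19^2 · 23^2 = 22725311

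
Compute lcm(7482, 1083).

7482 = 2 · 3 · 29 · 43; 1083 = 3 · 19²
max exponents: 2 · 3 · 19² · 29 · 43 = 2701002

2701002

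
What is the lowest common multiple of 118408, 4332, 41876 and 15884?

118408 = 2³ · 19² · 41; 4332 = 2² · 3 · 19²; 41876 = 2² · 19² · 29; 15884 = 2² · 11 · 19²
lcm takes max exponent of each prime: 2³ · 3 · 11 · 19² · 29 · 41 = 113316456

113316456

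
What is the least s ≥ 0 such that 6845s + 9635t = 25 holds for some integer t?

1074

Euclid: 9635 = 1·6845 + 2790; 6845 = 2·2790 + 1265; 2790 = 2·1265 + 260; 1265 = 4·260 + 225; 260 = 1·225 + 35; 225 = 6·35 + 15; 35 = 2·15 + 5; 15 = 3·5 + 0 → gcd = 5; 25 = 5·5.
Back-substitution yields 6845·(-556) + 9635·(395) = 5, so one solution is s = -556·5 = -2780, t = 395·5 = 1975.
Solutions in s differ by 9635/5 = 1927; the one in [0, 1927) is -2780 mod 1927 = 1074.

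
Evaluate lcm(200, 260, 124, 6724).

lcm(200, 260) = 200·260/gcd = 52000/20 = 2600
lcm(2600, 124) = 2600·124/gcd = 322400/4 = 80600
lcm(80600, 6724) = 80600·6724/gcd = 541954400/4 = 135488600

135488600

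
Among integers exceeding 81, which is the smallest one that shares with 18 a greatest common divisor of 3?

gcd(m, 18) = 3 forces 3 | m; write m = 3s. Then gcd(3s, 3·6) = 3·gcd(s, 6), so need gcd(s, 6) = 1.
3s > 81 gives s ≥ 28. The least s ≥ 28 coprime to 6 is 29, so m = 3·29 = 87.

87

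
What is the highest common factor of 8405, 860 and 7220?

5

gcd(8405, 860): 8405 = 9·860 + 665; 860 = 1·665 + 195; 665 = 3·195 + 80; 195 = 2·80 + 35; 80 = 2·35 + 10; 35 = 3·10 + 5; 10 = 2·5 + 0 → 5
gcd(5, 7220): 7220 = 1444·5 + 0 → 5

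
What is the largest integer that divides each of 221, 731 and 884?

gcd(221, 731): 731 = 3·221 + 68; 221 = 3·68 + 17; 68 = 4·17 + 0 → 17
gcd(17, 884): 884 = 52·17 + 0 → 17

17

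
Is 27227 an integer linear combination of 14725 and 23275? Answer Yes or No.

No

gcd(14725, 23275): 23275 = 1·14725 + 8550; 14725 = 1·8550 + 6175; 8550 = 1·6175 + 2375; 6175 = 2·2375 + 1425; 2375 = 1·1425 + 950; 1425 = 1·950 + 475; 950 = 2·475 + 0 → 475
475 does not divide 27227, so a solution does not exist.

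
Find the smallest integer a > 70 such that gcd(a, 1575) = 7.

Multiples of 7 above 70: 7·11, 7·12, … . Need the cofactor coprime to 1575/7 = 225.
Checking s = 11, 12, … the first with gcd(s, 225) = 1 is s = 11, giving 77.

77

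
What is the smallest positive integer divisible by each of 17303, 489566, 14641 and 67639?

lcm(17303, 489566) = 17303·489566/gcd = 8470960498/121 = 70007938
lcm(70007938, 14641) = 70007938·14641/gcd = 1024986220258/1331 = 770087318
lcm(770087318, 67639) = 770087318·67639/gcd = 52087936102202/1573 = 33113754674

33113754674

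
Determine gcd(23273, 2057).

17

Euclid: 23273 = 11·2057 + 646; 2057 = 3·646 + 119; 646 = 5·119 + 51; 119 = 2·51 + 17; 51 = 3·17 + 0. Last nonzero remainder: 17.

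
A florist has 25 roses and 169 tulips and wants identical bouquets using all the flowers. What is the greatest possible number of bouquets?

Euclid: 169 = 6·25 + 19; 25 = 1·19 + 6; 19 = 3·6 + 1; 6 = 6·1 + 0. Last nonzero remainder: 1.

1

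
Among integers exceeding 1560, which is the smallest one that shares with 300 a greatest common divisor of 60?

gcd(t, 300) = 60 forces 60 | t; write t = 60s. Then gcd(60s, 60·5) = 60·gcd(s, 5), so need gcd(s, 5) = 1.
60s > 1560 gives s ≥ 27. The least s ≥ 27 coprime to 5 is 27, so t = 60·27 = 1620.

1620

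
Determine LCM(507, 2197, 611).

507 = 3 · 13²; 2197 = 13³; 611 = 13 · 47
lcm takes max exponent of each prime: 3 · 13³ · 47 = 309777

309777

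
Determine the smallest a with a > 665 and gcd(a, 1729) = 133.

798

Multiples of 133 above 665: 133·6, 133·7, … . Need the cofactor coprime to 1729/133 = 13.
Checking s = 6, 7, … the first with gcd(s, 13) = 1 is s = 6, giving 798.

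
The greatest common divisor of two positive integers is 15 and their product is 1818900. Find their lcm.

For any two positive integers, gcd × lcm equals their product. Hence lcm = 1818900 / 15 = 121260.

121260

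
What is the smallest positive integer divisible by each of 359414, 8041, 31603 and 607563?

359414 = 2 · 11 · 17 · 31²; 8041 = 11 · 17 · 43; 31603 = 11 · 13² · 17; 607563 = 3² · 11 · 17 · 19²
lcm takes max exponent of each prime: 2 · 3² · 11 · 13² · 17 · 19² · 31² · 43 = 8485938136962

8485938136962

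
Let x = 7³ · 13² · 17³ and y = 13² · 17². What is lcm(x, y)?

max exponent per prime: 7³ · 13² · 17³ = 284791871

284791871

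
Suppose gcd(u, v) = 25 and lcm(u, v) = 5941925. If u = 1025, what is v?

144925

Using uv = gcd(u,v)·lcm(u,v) = 25·5941925 = 148548125, we get v = 148548125/1025 = 144925.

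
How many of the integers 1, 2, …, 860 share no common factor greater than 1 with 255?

255 = 3·5·17. Inclusion–exclusion on these primes:
860 − ⌊860/3⌋ − ⌊860/5⌋ − ⌊860/17⌋ + ⌊860/15⌋ + ⌊860/51⌋ + ⌊860/85⌋ − ⌊860/255⌋ = 432

432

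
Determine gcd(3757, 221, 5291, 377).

gcd(3757, 221): 3757 = 17·221 + 0 → 221
gcd(221, 5291): 5291 = 23·221 + 208; 221 = 1·208 + 13; 208 = 16·13 + 0 → 13
gcd(13, 377): 377 = 29·13 + 0 → 13

13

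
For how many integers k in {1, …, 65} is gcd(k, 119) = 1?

119 = 7·17. Inclusion–exclusion on these primes:
65 − ⌊65/7⌋ − ⌊65/17⌋ + ⌊65/119⌋ = 53

53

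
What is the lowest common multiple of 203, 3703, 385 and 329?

277595395

203 = 7 · 29; 3703 = 7 · 23²; 385 = 5 · 7 · 11; 329 = 7 · 47
lcm takes max exponent of each prime: 5 · 7 · 11 · 23² · 29 · 47 = 277595395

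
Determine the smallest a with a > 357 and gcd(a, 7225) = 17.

374

7225 = 17·425. Any a with gcd(a, 7225) = 17 is a multiple of 17, say 17s, with s coprime to 425.
Need s > 357/17, so s ≥ 22. First s ≥ 22 with gcd(s, 425) = 1 is s = 22. Thus a = 17·22 = 374.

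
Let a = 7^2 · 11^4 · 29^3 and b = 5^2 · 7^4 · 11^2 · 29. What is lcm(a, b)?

21433687923725

max exponent per prime: 5^2 · 7^4 · 11^4 · 29^3 = 21433687923725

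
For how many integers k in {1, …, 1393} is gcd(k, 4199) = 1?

1147

Prime factors of 4199: 13, 17, 19. Count integers ≤ 1393 divisible by none of them.
By inclusion–exclusion: 1393 − ⌊1393/13⌋ − ⌊1393/17⌋ − ⌊1393/19⌋ + ⌊1393/221⌋ + ⌊1393/247⌋ + ⌊1393/323⌋ − ⌊1393/4199⌋ = 1147.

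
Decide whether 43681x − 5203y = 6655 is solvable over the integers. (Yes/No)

By Bézout, 43681x − 5203y = 6655 has integer solutions iff gcd(43681, 5203) | 6655.
Euclid: 43681 = 8·5203 + 2057; 5203 = 2·2057 + 1089; 2057 = 1·1089 + 968; 1089 = 1·968 + 121; 968 = 8·121 + 0. gcd = 121; 6655 mod 121 = 0. Yes.

Yes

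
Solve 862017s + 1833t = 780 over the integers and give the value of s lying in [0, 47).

Reduce mod 1833: 862017s ≡ 780 (mod 1833). With g = gcd(862017, 1833) = 39 dividing 780, divide through: 22103s ≡ 20 (mod 47).
Since gcd(22103, 47) = 1, s ≡ 20·(22103)⁻¹ ≡ 16 (mod 47). Smallest non-negative: 16.

16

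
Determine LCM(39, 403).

1209

gcd first: 403 = 10·39 + 13; 39 = 3·13 + 0 → gcd = 13
lcm = 39·403/gcd = 15717/13 = 1209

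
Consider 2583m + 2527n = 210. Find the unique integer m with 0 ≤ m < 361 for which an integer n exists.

94

gcd(2583, 2527) = 7 (Euclid: 2583 = 1·2527 + 56; 2527 = 45·56 + 7; 56 = 8·7 + 0), and 7 | 210.
Extended Euclid: 2583·(-45) + 2527·(46) = 7. Scale by 30: m₀ = -1350.
General solution m = m₀ + 361t; reducing mod 361 gives m = 94 (and n = -96).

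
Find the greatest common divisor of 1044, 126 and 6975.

gcd(1044, 126): 1044 = 8·126 + 36; 126 = 3·36 + 18; 36 = 2·18 + 0 → 18
gcd(18, 6975): 6975 = 387·18 + 9; 18 = 2·9 + 0 → 9

9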